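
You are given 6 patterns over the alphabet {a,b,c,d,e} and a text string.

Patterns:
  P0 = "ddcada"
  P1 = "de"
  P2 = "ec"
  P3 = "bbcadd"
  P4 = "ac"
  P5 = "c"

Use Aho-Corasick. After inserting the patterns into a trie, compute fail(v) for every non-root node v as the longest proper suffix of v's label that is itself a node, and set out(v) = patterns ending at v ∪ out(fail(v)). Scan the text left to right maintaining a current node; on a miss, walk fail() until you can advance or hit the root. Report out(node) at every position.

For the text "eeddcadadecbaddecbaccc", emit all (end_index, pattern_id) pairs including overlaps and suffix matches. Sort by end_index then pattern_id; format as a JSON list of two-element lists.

Build:
Trie (insert patterns):
  n0 'ε': a→16 b→10 c→18 d→1 e→8
  n1 'd': d→2 e→7
  n2 'dd': c→3
  n3 'ddc': a→4
  n4 'ddca': d→5
  n5 'ddcad': a→6
  n6 'ddcada': ·  [P0 ends]
  n7 'de': ·  [P1 ends]
  n8 'e': c→9
  n9 'ec': ·  [P2 ends]
  n10 'b': b→11
  n11 'bb': c→12
  n12 'bbc': a→13
  n13 'bbca': d→14
  n14 'bbcad': d→15
  n15 'bbcadd': ·  [P3 ends]
  n16 'a': c→17
  n17 'ac': ·  [P4 ends]
  n18 'c': ·  [P5 ends]

BFS fail/out derivation:
  n1('d'): parent n0 fail=0; on 'd' 0 → fail=0;  out ∅∪∅=∅
  n8('e'): parent n0 fail=0; on 'e' 0 → fail=0;  out ∅∪∅=∅
  n10('b'): parent n0 fail=0; on 'b' 0 → fail=0;  out ∅∪∅=∅
  n16('a'): parent n0 fail=0; on 'a' 0 → fail=0;  out ∅∪∅=∅
  n18('c'): parent n0 fail=0; on 'c' 0 → fail=0;  out {5}∪∅={5}
  n2('dd'): parent n1 fail=0; on 'd' 0 → fail=1;  out ∅∪∅=∅
  n7('de'): parent n1 fail=0; on 'e' 0 → fail=8;  out {1}∪∅={1}
  n9('ec'): parent n8 fail=0; on 'c' 0 → fail=18;  out {2}∪{5}={2,5}
  n11('bb'): parent n10 fail=0; on 'b' 0 → fail=10;  out ∅∪∅=∅
  n17('ac'): parent n16 fail=0; on 'c' 0 → fail=18;  out {4}∪{5}={4,5}
  n3('ddc'): parent n2 fail=1; on 'c' 1→0 → fail=18;  out ∅∪{5}={5}
  n12('bbc'): parent n11 fail=10; on 'c' 10→0 → fail=18;  out ∅∪{5}={5}
  n4('ddca'): parent n3 fail=18; on 'a' 18→0 → fail=16;  out ∅∪∅=∅
  n13('bbca'): parent n12 fail=18; on 'a' 18→0 → fail=16;  out ∅∪∅=∅
  n5('ddcad'): parent n4 fail=16; on 'd' 16→0 → fail=1;  out ∅∪∅=∅
  n14('bbcad'): parent n13 fail=16; on 'd' 16→0 → fail=1;  out ∅∪∅=∅
  n6('ddcada'): parent n5 fail=1; on 'a' 1→0 → fail=16;  out {0}∪∅={0}
  n15('bbcadd'): parent n14 fail=1; on 'd' 1 → fail=2;  out {3}∪∅={3}

Text stream:
[0] read 'e'  n0⇒n8
[1] read 'e'  n8⇒n8 ·f
[2] read 'd'  n8⇒n1 ·f
[3] read 'd'  n1⇒n2
[4] read 'c'  n2⇒n3  ** P5@[4:4]
[5] read 'a'  n3⇒n4
[6] read 'd'  n4⇒n5
[7] read 'a'  n5⇒n6  ** P0@[2:7]
[8] read 'd'  n6⇒n1 ·f
[9] read 'e'  n1⇒n7  ** P1@[8:9]
[10] read 'c'  n7⇒n9 ·f  ** P2@[9:10],P5@[10:10]
[11] read 'b'  n9⇒n10 ·f
[12] read 'a'  n10⇒n16 ·f
[13] read 'd'  n16⇒n1 ·f
[14] read 'd'  n1⇒n2
[15] read 'e'  n2⇒n7 ·f  ** P1@[14:15]
[16] read 'c'  n7⇒n9 ·f  ** P2@[15:16],P5@[16:16]
[17] read 'b'  n9⇒n10 ·f
[18] read 'a'  n10⇒n16 ·f
[19] read 'c'  n16⇒n17  ** P4@[18:19],P5@[19:19]
[20] read 'c'  n17⇒n18 ·f  ** P5@[20:20]
[21] read 'c'  n18⇒n18 ·f  ** P5@[21:21]

All matches (sorted): [[4,5],[7,0],[9,1],[10,2],[10,5],[15,1],[16,2],[16,5],[19,4],[19,5],[20,5],[21,5]]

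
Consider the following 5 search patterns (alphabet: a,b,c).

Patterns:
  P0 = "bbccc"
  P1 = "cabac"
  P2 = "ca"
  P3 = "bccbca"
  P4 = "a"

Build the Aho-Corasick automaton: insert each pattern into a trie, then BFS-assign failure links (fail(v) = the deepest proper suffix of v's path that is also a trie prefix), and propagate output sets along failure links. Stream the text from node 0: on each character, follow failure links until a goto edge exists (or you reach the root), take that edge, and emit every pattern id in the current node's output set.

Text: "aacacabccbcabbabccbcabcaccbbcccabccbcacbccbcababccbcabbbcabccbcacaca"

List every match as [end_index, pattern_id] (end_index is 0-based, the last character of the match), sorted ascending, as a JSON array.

Build:
Trie nodes:
  0='ε' goto a→16 b→1 c→6
  1='b' goto b→2 c→11
  2='bb' goto c→3
  3='bbc' goto c→4
  4='bbcc' goto c→5
  5='bbccc' goto ·  [P0 ends]
  6='c' goto a→7
  7='ca' goto b→8  [P2 ends]
  8='cab' goto a→9
  9='caba' goto c→10
  10='cabac' goto ·  [P1 ends]
  11='bc' goto c→12
  12='bcc' goto b→13
  13='bccb' goto c→14
  14='bccbc' goto a→15
  15='bccbca' goto ·  [P3 ends]
  16='a' goto ·  [P4 ends]

Failure links (BFS by depth):
  n1('b'): parent n0 fail=0; on 'b' 0 → fail=0;  out ∅∪∅=∅
  n6('c'): parent n0 fail=0; on 'c' 0 → fail=0;  out ∅∪∅=∅
  n16('a'): parent n0 fail=0; on 'a' 0 → fail=0;  out {4}∪∅={4}
  n2('bb'): parent n1 fail=0; on 'b' 0 → fail=1;  out ∅∪∅=∅
  n7('ca'): parent n6 fail=0; on 'a' 0 → fail=16;  out {2}∪{4}={2,4}
  n11('bc'): parent n1 fail=0; on 'c' 0 → fail=6;  out ∅∪∅=∅
  n3('bbc'): parent n2 fail=1; on 'c' 1 → fail=11;  out ∅∪∅=∅
  n8('cab'): parent n7 fail=16; on 'b' 16→0 → fail=1;  out ∅∪∅=∅
  n12('bcc'): parent n11 fail=6; on 'c' 6→0 → fail=6;  out ∅∪∅=∅
  n4('bbcc'): parent n3 fail=11; on 'c' 11 → fail=12;  out ∅∪∅=∅
  n9('caba'): parent n8 fail=1; on 'a' 1→0 → fail=16;  out ∅∪{4}={4}
  n13('bccb'): parent n12 fail=6; on 'b' 6→0 → fail=1;  out ∅∪∅=∅
  n5('bbccc'): parent n4 fail=12; on 'c' 12→6→0 → fail=6;  out {0}∪∅={0}
  n10('cabac'): parent n9 fail=16; on 'c' 16→0 → fail=6;  out {1}∪∅={1}
  n14('bccbc'): parent n13 fail=1; on 'c' 1 → fail=11;  out ∅∪∅=∅
  n15('bccbca'): parent n14 fail=11; on 'a' 11→6 → fail=7;  out {3}∪{2,4}={2,3,4}

Text stream:
[0] read 'a'  n0⇒n16  emit P4@[0:0]
[1] read 'a'  n16⇒n16 (fail-walked)  emit P4@[1:1]
[2] read 'c'  n16⇒n6 (fail-walked)
[3] read 'a'  n6⇒n7  emit P2@[2:3],P4@[3:3]
[4] read 'c'  n7⇒n6 (fail-walked)
[5] read 'a'  n6⇒n7  emit P2@[4:5],P4@[5:5]
[6] read 'b'  n7⇒n8
[7] read 'c'  n8⇒n11 (fail-walked)
[8] read 'c'  n11⇒n12
[9] read 'b'  n12⇒n13
[10] read 'c'  n13⇒n14
[11] read 'a'  n14⇒n15  emit P2@[10:11],P3@[6:11],P4@[11:11]
[12] read 'b'  n15⇒n8 (fail-walked)
[13] read 'b'  n8⇒n2 (fail-walked)
[14] read 'a'  n2⇒n16 (fail-walked)  emit P4@[14:14]
[15] read 'b'  n16⇒n1 (fail-walked)
[16] read 'c'  n1⇒n11
[17] read 'c'  n11⇒n12
[18] read 'b'  n12⇒n13
[19] read 'c'  n13⇒n14
[20] read 'a'  n14⇒n15  emit P2@[19:20],P3@[15:20],P4@[20:20]
[21] read 'b'  n15⇒n8 (fail-walked)
[22] read 'c'  n8⇒n11 (fail-walked)
[23] read 'a'  n11⇒n7 (fail-walked)  emit P2@[22:23],P4@[23:23]
[24] read 'c'  n7⇒n6 (fail-walked)
[25] read 'c'  n6⇒n6 (fail-walked)
[26] read 'b'  n6⇒n1 (fail-walked)
[27] read 'b'  n1⇒n2
[28] read 'c'  n2⇒n3
[29] read 'c'  n3⇒n4
[30] read 'c'  n4⇒n5  emit P0@[26:30]
[31] read 'a'  n5⇒n7 (fail-walked)  emit P2@[30:31],P4@[31:31]
[32] read 'b'  n7⇒n8
[33] read 'c'  n8⇒n11 (fail-walked)
[34] read 'c'  n11⇒n12
[35] read 'b'  n12⇒n13
[36] read 'c'  n13⇒n14
[37] read 'a'  n14⇒n15  emit P2@[36:37],P3@[32:37],P4@[37:37]
[38] read 'c'  n15⇒n6 (fail-walked)
[39] read 'b'  n6⇒n1 (fail-walked)
[40] read 'c'  n1⇒n11
[41] read 'c'  n11⇒n12
[42] read 'b'  n12⇒n13
[43] read 'c'  n13⇒n14
[44] read 'a'  n14⇒n15  emit P2@[43:44],P3@[39:44],P4@[44:44]
[45] read 'b'  n15⇒n8 (fail-walked)
[46] read 'a'  n8⇒n9  emit P4@[46:46]
[47] read 'b'  n9⇒n1 (fail-walked)
[48] read 'c'  n1⇒n11
[49] read 'c'  n11⇒n12
[50] read 'b'  n12⇒n13
[51] read 'c'  n13⇒n14
[52] read 'a'  n14⇒n15  emit P2@[51:52],P3@[47:52],P4@[52:52]
[53] read 'b'  n15⇒n8 (fail-walked)
[54] read 'b'  n8⇒n2 (fail-walked)
[55] read 'b'  n2⇒n2 (fail-walked)
[56] read 'c'  n2⇒n3
[57] read 'a'  n3⇒n7 (fail-walked)  emit P2@[56:57],P4@[57:57]
[58] read 'b'  n7⇒n8
[59] read 'c'  n8⇒n11 (fail-walked)
[60] read 'c'  n11⇒n12
[61] read 'b'  n12⇒n13
[62] read 'c'  n13⇒n14
[63] read 'a'  n14⇒n15  emit P2@[62:63],P3@[58:63],P4@[63:63]
[64] read 'c'  n15⇒n6 (fail-walked)
[65] read 'a'  n6⇒n7  emit P2@[64:65],P4@[65:65]
[66] read 'c'  n7⇒n6 (fail-walked)
[67] read 'a'  n6⇒n7  emit P2@[66:67],P4@[67:67]

Matches: [[0,4],[1,4],[3,2],[3,4],[5,2],[5,4],[11,2],[11,3],[11,4],[14,4],[20,2],[20,3],[20,4],[23,2],[23,4],[30,0],[31,2],[31,4],[37,2],[37,3],[37,4],[44,2],[44,3],[44,4],[46,4],[52,2],[52,3],[52,4],[57,2],[57,4],[63,2],[63,3],[63,4],[65,2],[65,4],[67,2],[67,4]]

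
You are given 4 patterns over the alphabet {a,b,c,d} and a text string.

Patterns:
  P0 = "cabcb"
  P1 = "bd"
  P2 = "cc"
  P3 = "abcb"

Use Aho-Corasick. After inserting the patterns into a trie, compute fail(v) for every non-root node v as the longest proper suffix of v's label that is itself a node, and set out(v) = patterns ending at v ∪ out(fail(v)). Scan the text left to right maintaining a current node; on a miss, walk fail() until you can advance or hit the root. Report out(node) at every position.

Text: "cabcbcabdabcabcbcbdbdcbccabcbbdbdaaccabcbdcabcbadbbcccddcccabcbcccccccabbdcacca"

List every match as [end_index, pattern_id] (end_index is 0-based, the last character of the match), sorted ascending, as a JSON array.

Construct AC machine:
Trie nodes:
  0='ε' goto a→9 b→6 c→1
  1='c' goto a→2 c→8
  2='ca' goto b→3
  3='cab' goto c→4
  4='cabc' goto b→5
  5='cabcb' goto ·  ←P0
  6='b' goto d→7
  7='bd' goto ·  ←P1
  8='cc' goto ·  ←P2
  9='a' goto b→10
  10='ab' goto c→11
  11='abc' goto b→12
  12='abcb' goto ·  ←P3

BFS fail/out derivation:
  fail(1) 'c': from fail(0)=0 chase 'c': 0 ⇒ 0;  out=∅∪out(0)=∅
  fail(6) 'b': from fail(0)=0 chase 'b': 0 ⇒ 0;  out=∅∪out(0)=∅
  fail(9) 'a': from fail(0)=0 chase 'a': 0 ⇒ 0;  out=∅∪out(0)=∅
  fail(2) 'ca': from fail(1)=0 chase 'a': 0 ⇒ 9;  out=∅∪out(9)=∅
  fail(7) 'bd': from fail(6)=0 chase 'd': 0 ⇒ 0;  out={1}∪out(0)={1}
  fail(8) 'cc': from fail(1)=0 chase 'c': 0 ⇒ 1;  out={2}∪out(1)={2}
  fail(10) 'ab': from fail(9)=0 chase 'b': 0 ⇒ 6;  out=∅∪out(6)=∅
  fail(3) 'cab': from fail(2)=9 chase 'b': 9 ⇒ 10;  out=∅∪out(10)=∅
  fail(11) 'abc': from fail(10)=6 chase 'c': 6→0 ⇒ 1;  out=∅∪out(1)=∅
  fail(4) 'cabc': from fail(3)=10 chase 'c': 10 ⇒ 11;  out=∅∪out(11)=∅
  fail(12) 'abcb': from fail(11)=1 chase 'b': 1→0 ⇒ 6;  out={3}∪out(6)={3}
  fail(5) 'cabcb': from fail(4)=11 chase 'b': 11 ⇒ 12;  out={0}∪out(12)={0,3}

Run:
[0] read 'c'  n0⇒n1
[1] read 'a'  n1⇒n2
[2] read 'b'  n2⇒n3
[3] read 'c'  n3⇒n4
[4] read 'b'  n4⇒n5  → match P0@[0:4],P3@[1:4]
[5] read 'c'  n5⇒n1 (via fail)
[6] read 'a'  n1⇒n2
[7] read 'b'  n2⇒n3
[8] read 'd'  n3⇒n7 (via fail)  → match P1@[7:8]
[9] read 'a'  n7⇒n9 (via fail)
[10] read 'b'  n9⇒n10
[11] read 'c'  n10⇒n11
[12] read 'a'  n11⇒n2 (via fail)
[13] read 'b'  n2⇒n3
[14] read 'c'  n3⇒n4
[15] read 'b'  n4⇒n5  → match P0@[11:15],P3@[12:15]
[16] read 'c'  n5⇒n1 (via fail)
[17] read 'b'  n1⇒n6 (via fail)
[18] read 'd'  n6⇒n7  → match P1@[17:18]
[19] read 'b'  n7⇒n6 (via fail)
[20] read 'd'  n6⇒n7  → match P1@[19:20]
[21] read 'c'  n7⇒n1 (via fail)
[22] read 'b'  n1⇒n6 (via fail)
[23] read 'c'  n6⇒n1 (via fail)
[24] read 'c'  n1⇒n8  → match P2@[23:24]
[25] read 'a'  n8⇒n2 (via fail)
[26] read 'b'  n2⇒n3
[27] read 'c'  n3⇒n4
[28] read 'b'  n4⇒n5  → match P0@[24:28],P3@[25:28]
[29] read 'b'  n5⇒n6 (via fail)
[30] read 'd'  n6⇒n7  → match P1@[29:30]
[31] read 'b'  n7⇒n6 (via fail)
[32] read 'd'  n6⇒n7  → match P1@[31:32]
[33] read 'a'  n7⇒n9 (via fail)
[34] read 'a'  n9⇒n9 (via fail)
[35] read 'c'  n9⇒n1 (via fail)
[36] read 'c'  n1⇒n8  → match P2@[35:36]
[37] read 'a'  n8⇒n2 (via fail)
[38] read 'b'  n2⇒n3
[39] read 'c'  n3⇒n4
[40] read 'b'  n4⇒n5  → match P0@[36:40],P3@[37:40]
[41] read 'd'  n5⇒n7 (via fail)  → match P1@[40:41]
[42] read 'c'  n7⇒n1 (via fail)
[43] read 'a'  n1⇒n2
[44] read 'b'  n2⇒n3
[45] read 'c'  n3⇒n4
[46] read 'b'  n4⇒n5  → match P0@[42:46],P3@[43:46]
[47] read 'a'  n5⇒n9 (via fail)
[48] read 'd'  n9⇒n0 (via fail)
[49] read 'b'  n0⇒n6
[50] read 'b'  n6⇒n6 (via fail)
[51] read 'c'  n6⇒n1 (via fail)
[52] read 'c'  n1⇒n8  → match P2@[51:52]
[53] read 'c'  n8⇒n8 (via fail)  → match P2@[52:53]
[54] read 'd'  n8⇒n0 (via fail)
[55] read 'd'  n0⇒n0
[56] read 'c'  n0⇒n1
[57] read 'c'  n1⇒n8  → match P2@[56:57]
[58] read 'c'  n8⇒n8 (via fail)  → match P2@[57:58]
[59] read 'a'  n8⇒n2 (via fail)
[60] read 'b'  n2⇒n3
[61] read 'c'  n3⇒n4
[62] read 'b'  n4⇒n5  → match P0@[58:62],P3@[59:62]
[63] read 'c'  n5⇒n1 (via fail)
[64] read 'c'  n1⇒n8  → match P2@[63:64]
[65] read 'c'  n8⇒n8 (via fail)  → match P2@[64:65]
[66] read 'c'  n8⇒n8 (via fail)  → match P2@[65:66]
[67] read 'c'  n8⇒n8 (via fail)  → match P2@[66:67]
[68] read 'c'  n8⇒n8 (via fail)  → match P2@[67:68]
[69] read 'c'  n8⇒n8 (via fail)  → match P2@[68:69]
[70] read 'a'  n8⇒n2 (via fail)
[71] read 'b'  n2⇒n3
[72] read 'b'  n3⇒n6 (via fail)
[73] read 'd'  n6⇒n7  → match P1@[72:73]
[74] read 'c'  n7⇒n1 (via fail)
[75] read 'a'  n1⇒n2
[76] read 'c'  n2⇒n1 (via fail)
[77] read 'c'  n1⇒n8  → match P2@[76:77]
[78] read 'a'  n8⇒n2 (via fail)

Result: [[4,0],[4,3],[8,1],[15,0],[15,3],[18,1],[20,1],[24,2],[28,0],[28,3],[30,1],[32,1],[36,2],[40,0],[40,3],[41,1],[46,0],[46,3],[52,2],[53,2],[57,2],[58,2],[62,0],[62,3],[64,2],[65,2],[66,2],[67,2],[68,2],[69,2],[73,1],[77,2]]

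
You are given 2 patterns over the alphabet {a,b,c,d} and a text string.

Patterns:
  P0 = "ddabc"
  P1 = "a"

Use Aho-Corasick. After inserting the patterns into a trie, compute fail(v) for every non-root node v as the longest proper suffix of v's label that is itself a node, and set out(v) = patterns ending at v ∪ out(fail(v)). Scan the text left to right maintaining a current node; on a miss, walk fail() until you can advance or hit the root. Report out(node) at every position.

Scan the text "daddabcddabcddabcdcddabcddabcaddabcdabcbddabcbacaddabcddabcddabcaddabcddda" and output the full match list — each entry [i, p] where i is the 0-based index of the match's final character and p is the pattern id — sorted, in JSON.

Construct AC machine:
Trie (insert patterns):
  n0 'ε': a→6 d→1
  n1 'd': d→2
  n2 'dd': a→3
  n3 'dda': b→4
  n4 'ddab': c→5
  n5 'ddabc': ·  ←P0
  n6 'a': ·  ←P1

Failure links (BFS by depth):
  n1('d'): parent n0 fail=0; on 'd' 0 → fail=0;  out ∅∪∅=∅
  n6('a'): parent n0 fail=0; on 'a' 0 → fail=0;  out {1}∪∅={1}
  n2('dd'): parent n1 fail=0; on 'd' 0 → fail=1;  out ∅∪∅=∅
  n3('dda'): parent n2 fail=1; on 'a' 1→0 → fail=6;  out ∅∪{1}={1}
  n4('ddab'): parent n3 fail=6; on 'b' 6→0 → fail=0;  out ∅∪∅=∅
  n5('ddabc'): parent n4 fail=0; on 'c' 0 → fail=0;  out {0}∪∅={0}

Run:
pos 0 'd': at 1
pos 1 'a': at 6 (via fail)  emit P1@[1:1]
pos 2 'd': at 1 (via fail)
pos 3 'd': at 2
pos 4 'a': at 3  emit P1@[4:4]
pos 5 'b': at 4
pos 6 'c': at 5  emit P0@[2:6]
pos 7 'd': at 1 (via fail)
pos 8 'd': at 2
pos 9 'a': at 3  emit P1@[9:9]
pos 10 'b': at 4
pos 11 'c': at 5  emit P0@[7:11]
pos 12 'd': at 1 (via fail)
pos 13 'd': at 2
pos 14 'a': at 3  emit P1@[14:14]
pos 15 'b': at 4
pos 16 'c': at 5  emit P0@[12:16]
pos 17 'd': at 1 (via fail)
pos 18 'c': at 0 (via fail)
pos 19 'd': at 1
pos 20 'd': at 2
pos 21 'a': at 3  emit P1@[21:21]
pos 22 'b': at 4
pos 23 'c': at 5  emit P0@[19:23]
pos 24 'd': at 1 (via fail)
pos 25 'd': at 2
pos 26 'a': at 3  emit P1@[26:26]
pos 27 'b': at 4
pos 28 'c': at 5  emit P0@[24:28]
pos 29 'a': at 6 (via fail)  emit P1@[29:29]
pos 30 'd': at 1 (via fail)
pos 31 'd': at 2
pos 32 'a': at 3  emit P1@[32:32]
pos 33 'b': at 4
pos 34 'c': at 5  emit P0@[30:34]
pos 35 'd': at 1 (via fail)
pos 36 'a': at 6 (via fail)  emit P1@[36:36]
pos 37 'b': at 0 (via fail)
pos 38 'c': at 0
pos 39 'b': at 0
pos 40 'd': at 1
pos 41 'd': at 2
pos 42 'a': at 3  emit P1@[42:42]
pos 43 'b': at 4
pos 44 'c': at 5  emit P0@[40:44]
pos 45 'b': at 0 (via fail)
pos 46 'a': at 6  emit P1@[46:46]
pos 47 'c': at 0 (via fail)
pos 48 'a': at 6  emit P1@[48:48]
pos 49 'd': at 1 (via fail)
pos 50 'd': at 2
pos 51 'a': at 3  emit P1@[51:51]
pos 52 'b': at 4
pos 53 'c': at 5  emit P0@[49:53]
pos 54 'd': at 1 (via fail)
pos 55 'd': at 2
pos 56 'a': at 3  emit P1@[56:56]
pos 57 'b': at 4
pos 58 'c': at 5  emit P0@[54:58]
pos 59 'd': at 1 (via fail)
pos 60 'd': at 2
pos 61 'a': at 3  emit P1@[61:61]
pos 62 'b': at 4
pos 63 'c': at 5  emit P0@[59:63]
pos 64 'a': at 6 (via fail)  emit P1@[64:64]
pos 65 'd': at 1 (via fail)
pos 66 'd': at 2
pos 67 'a': at 3  emit P1@[67:67]
pos 68 'b': at 4
pos 69 'c': at 5  emit P0@[65:69]
pos 70 'd': at 1 (via fail)
pos 71 'd': at 2
pos 72 'd': at 2 (via fail)
pos 73 'a': at 3  emit P1@[73:73]

Matches: [[1,1],[4,1],[6,0],[9,1],[11,0],[14,1],[16,0],[21,1],[23,0],[26,1],[28,0],[29,1],[32,1],[34,0],[36,1],[42,1],[44,0],[46,1],[48,1],[51,1],[53,0],[56,1],[58,0],[61,1],[63,0],[64,1],[67,1],[69,0],[73,1]]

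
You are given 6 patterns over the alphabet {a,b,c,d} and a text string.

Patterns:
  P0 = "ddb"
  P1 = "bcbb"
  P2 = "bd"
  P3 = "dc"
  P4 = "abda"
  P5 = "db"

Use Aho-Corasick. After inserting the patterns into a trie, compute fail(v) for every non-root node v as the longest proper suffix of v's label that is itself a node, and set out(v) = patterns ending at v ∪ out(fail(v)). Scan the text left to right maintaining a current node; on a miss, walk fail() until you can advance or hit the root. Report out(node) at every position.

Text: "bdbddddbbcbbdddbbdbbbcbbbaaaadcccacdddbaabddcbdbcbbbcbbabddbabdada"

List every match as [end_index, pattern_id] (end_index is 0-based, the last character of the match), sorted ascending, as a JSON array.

Build automaton:
Trie nodes:
  n0 'ε': a→10 b→4 d→1
  n1 'd': b→14 c→9 d→2
  n2 'dd': b→3
  n3 'ddb': ·  [P0 ends]
  n4 'b': c→5 d→8
  n5 'bc': b→6
  n6 'bcb': b→7
  n7 'bcbb': ·  [P1 ends]
  n8 'bd': ·  [P2 ends]
  n9 'dc': ·  [P3 ends]
  n10 'a': b→11
  n11 'ab': d→12
  n12 'abd': a→13
  n13 'abda': ·  [P4 ends]
  n14 'db': ·  [P5 ends]

BFS fail/out derivation:
  fail(1) 'd': from fail(0)=0 chase 'd': 0 ⇒ 0;  out=∅∪out(0)=∅
  fail(4) 'b': from fail(0)=0 chase 'b': 0 ⇒ 0;  out=∅∪out(0)=∅
  fail(10) 'a': from fail(0)=0 chase 'a': 0 ⇒ 0;  out=∅∪out(0)=∅
  fail(2) 'dd': from fail(1)=0 chase 'd': 0 ⇒ 1;  out=∅∪out(1)=∅
  fail(5) 'bc': from fail(4)=0 chase 'c': 0 ⇒ 0;  out=∅∪out(0)=∅
  fail(8) 'bd': from fail(4)=0 chase 'd': 0 ⇒ 1;  out={2}∪out(1)={2}
  fail(9) 'dc': from fail(1)=0 chase 'c': 0 ⇒ 0;  out={3}∪out(0)={3}
  fail(11) 'ab': from fail(10)=0 chase 'b': 0 ⇒ 4;  out=∅∪out(4)=∅
  fail(14) 'db': from fail(1)=0 chase 'b': 0 ⇒ 4;  out={5}∪out(4)={5}
  fail(3) 'ddb': from fail(2)=1 chase 'b': 1 ⇒ 14;  out={0}∪out(14)={0,5}
  fail(6) 'bcb': from fail(5)=0 chase 'b': 0 ⇒ 4;  out=∅∪out(4)=∅
  fail(12) 'abd': from fail(11)=4 chase 'd': 4 ⇒ 8;  out=∅∪out(8)={2}
  fail(7) 'bcbb': from fail(6)=4 chase 'b': 4→0 ⇒ 4;  out={1}∪out(4)={1}
  fail(13) 'abda': from fail(12)=8 chase 'a': 8→1→0 ⇒ 10;  out={4}∪out(10)={4}

Text stream:
i=0 'b': node 0→4
i=1 'd': node 4→8  emit P2@[0:1]
i=2 'b': node 8→14 (via fail)  emit P5@[1:2]
i=3 'd': node 14→8 (via fail)  emit P2@[2:3]
i=4 'd': node 8→2 (via fail)
i=5 'd': node 2→2 (via fail)
i=6 'd': node 2→2 (via fail)
i=7 'b': node 2→3  emit P0@[5:7],P5@[6:7]
i=8 'b': node 3→4 (via fail)
i=9 'c': node 4→5
i=10 'b': node 5→6
i=11 'b': node 6→7  emit P1@[8:11]
i=12 'd': node 7→8 (via fail)  emit P2@[11:12]
i=13 'd': node 8→2 (via fail)
i=14 'd': node 2→2 (via fail)
i=15 'b': node 2→3  emit P0@[13:15],P5@[14:15]
i=16 'b': node 3→4 (via fail)
i=17 'd': node 4→8  emit P2@[16:17]
i=18 'b': node 8→14 (via fail)  emit P5@[17:18]
i=19 'b': node 14→4 (via fail)
i=20 'b': node 4→4 (via fail)
i=21 'c': node 4→5
i=22 'b': node 5→6
i=23 'b': node 6→7  emit P1@[20:23]
i=24 'b': node 7→4 (via fail)
i=25 'a': node 4→10 (via fail)
i=26 'a': node 10→10 (via fail)
i=27 'a': node 10→10 (via fail)
i=28 'a': node 10→10 (via fail)
i=29 'd': node 10→1 (via fail)
i=30 'c': node 1→9  emit P3@[29:30]
i=31 'c': node 9→0 (via fail)
i=32 'c': node 0→0
i=33 'a': node 0→10
i=34 'c': node 10→0 (via fail)
i=35 'd': node 0→1
i=36 'd': node 1→2
i=37 'd': node 2→2 (via fail)
i=38 'b': node 2→3  emit P0@[36:38],P5@[37:38]
i=39 'a': node 3→10 (via fail)
i=40 'a': node 10→10 (via fail)
i=41 'b': node 10→11
i=42 'd': node 11→12  emit P2@[41:42]
i=43 'd': node 12→2 (via fail)
i=44 'c': node 2→9 (via fail)  emit P3@[43:44]
i=45 'b': node 9→4 (via fail)
i=46 'd': node 4→8  emit P2@[45:46]
i=47 'b': node 8→14 (via fail)  emit P5@[46:47]
i=48 'c': node 14→5 (via fail)
i=49 'b': node 5→6
i=50 'b': node 6→7  emit P1@[47:50]
i=51 'b': node 7→4 (via fail)
i=52 'c': node 4→5
i=53 'b': node 5→6
i=54 'b': node 6→7  emit P1@[51:54]
i=55 'a': node 7→10 (via fail)
i=56 'b': node 10→11
i=57 'd': node 11→12  emit P2@[56:57]
i=58 'd': node 12→2 (via fail)
i=59 'b': node 2→3  emit P0@[57:59],P5@[58:59]
i=60 'a': node 3→10 (via fail)
i=61 'b': node 10→11
i=62 'd': node 11→12  emit P2@[61:62]
i=63 'a': node 12→13  emit P4@[60:63]
i=64 'd': node 13→1 (via fail)
i=65 'a': node 1→10 (via fail)

Matches: [[1,2],[2,5],[3,2],[7,0],[7,5],[11,1],[12,2],[15,0],[15,5],[17,2],[18,5],[23,1],[30,3],[38,0],[38,5],[42,2],[44,3],[46,2],[47,5],[50,1],[54,1],[57,2],[59,0],[59,5],[62,2],[63,4]]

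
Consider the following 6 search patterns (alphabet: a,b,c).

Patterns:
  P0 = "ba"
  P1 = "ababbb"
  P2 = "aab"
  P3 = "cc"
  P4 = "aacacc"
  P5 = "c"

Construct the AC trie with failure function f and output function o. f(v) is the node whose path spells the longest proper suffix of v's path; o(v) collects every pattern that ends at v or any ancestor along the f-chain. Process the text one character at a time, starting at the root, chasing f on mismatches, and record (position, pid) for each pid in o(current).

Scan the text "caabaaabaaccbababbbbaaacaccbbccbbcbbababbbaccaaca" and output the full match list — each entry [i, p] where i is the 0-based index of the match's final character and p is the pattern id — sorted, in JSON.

Build:
Trie (insert patterns):
  n0 'ε': a→3 b→1 c→11
  n1 'b': a→2
  n2 'ba': ·  [P0 ends]
  n3 'a': a→9 b→4
  n4 'ab': a→5
  n5 'aba': b→6
  n6 'abab': b→7
  n7 'ababb': b→8
  n8 'ababbb': ·  [P1 ends]
  n9 'aa': b→10 c→13
  n10 'aab': ·  [P2 ends]
  n11 'c': c→12  [P5 ends]
  n12 'cc': ·  [P3 ends]
  n13 'aac': a→14
  n14 'aaca': c→15
  n15 'aacac': c→16
  n16 'aacacc': ·  [P4 ends]

Failure links (BFS by depth):
  fail(1) 'b': from fail(0)=0 chase 'b': 0 ⇒ 0;  out=∅∪out(0)=∅
  fail(3) 'a': from fail(0)=0 chase 'a': 0 ⇒ 0;  out=∅∪out(0)=∅
  fail(11) 'c': from fail(0)=0 chase 'c': 0 ⇒ 0;  out={5}∪out(0)={5}
  fail(2) 'ba': from fail(1)=0 chase 'a': 0 ⇒ 3;  out={0}∪out(3)={0}
  fail(4) 'ab': from fail(3)=0 chase 'b': 0 ⇒ 1;  out=∅∪out(1)=∅
  fail(9) 'aa': from fail(3)=0 chase 'a': 0 ⇒ 3;  out=∅∪out(3)=∅
  fail(12) 'cc': from fail(11)=0 chase 'c': 0 ⇒ 11;  out={3}∪out(11)={3,5}
  fail(5) 'aba': from fail(4)=1 chase 'a': 1 ⇒ 2;  out=∅∪out(2)={0}
  fail(10) 'aab': from fail(9)=3 chase 'b': 3 ⇒ 4;  out={2}∪out(4)={2}
  fail(13) 'aac': from fail(9)=3 chase 'c': 3→0 ⇒ 11;  out=∅∪out(11)={5}
  fail(6) 'abab': from fail(5)=2 chase 'b': 2→3 ⇒ 4;  out=∅∪out(4)=∅
  fail(14) 'aaca': from fail(13)=11 chase 'a': 11→0 ⇒ 3;  out=∅∪out(3)=∅
  fail(7) 'ababb': from fail(6)=4 chase 'b': 4→1→0 ⇒ 1;  out=∅∪out(1)=∅
  fail(15) 'aacac': from fail(14)=3 chase 'c': 3→0 ⇒ 11;  out=∅∪out(11)={5}
  fail(8) 'ababbb': from fail(7)=1 chase 'b': 1→0 ⇒ 1;  out={1}∪out(1)={1}
  fail(16) 'aacacc': from fail(15)=11 chase 'c': 11 ⇒ 12;  out={4}∪out(12)={3,4,5}

Run:
pos 0 'c': at 11  → match P5@[0:0]
pos 1 'a': at 3 (fail-walked)
pos 2 'a': at 9
pos 3 'b': at 10  → match P2@[1:3]
pos 4 'a': at 5 (fail-walked)  → match P0@[3:4]
pos 5 'a': at 9 (fail-walked)
pos 6 'a': at 9 (fail-walked)
pos 7 'b': at 10  → match P2@[5:7]
pos 8 'a': at 5 (fail-walked)  → match P0@[7:8]
pos 9 'a': at 9 (fail-walked)
pos 10 'c': at 13  → match P5@[10:10]
pos 11 'c': at 12 (fail-walked)  → match P3@[10:11],P5@[11:11]
pos 12 'b': at 1 (fail-walked)
pos 13 'a': at 2  → match P0@[12:13]
pos 14 'b': at 4 (fail-walked)
pos 15 'a': at 5  → match P0@[14:15]
pos 16 'b': at 6
pos 17 'b': at 7
pos 18 'b': at 8  → match P1@[13:18]
pos 19 'b': at 1 (fail-walked)
pos 20 'a': at 2  → match P0@[19:20]
pos 21 'a': at 9 (fail-walked)
pos 22 'a': at 9 (fail-walked)
pos 23 'c': at 13  → match P5@[23:23]
pos 24 'a': at 14
pos 25 'c': at 15  → match P5@[25:25]
pos 26 'c': at 16  → match P3@[25:26],P4@[21:26],P5@[26:26]
pos 27 'b': at 1 (fail-walked)
pos 28 'b': at 1 (fail-walked)
pos 29 'c': at 11 (fail-walked)  → match P5@[29:29]
pos 30 'c': at 12  → match P3@[29:30],P5@[30:30]
pos 31 'b': at 1 (fail-walked)
pos 32 'b': at 1 (fail-walked)
pos 33 'c': at 11 (fail-walked)  → match P5@[33:33]
pos 34 'b': at 1 (fail-walked)
pos 35 'b': at 1 (fail-walked)
pos 36 'a': at 2  → match P0@[35:36]
pos 37 'b': at 4 (fail-walked)
pos 38 'a': at 5  → match P0@[37:38]
pos 39 'b': at 6
pos 40 'b': at 7
pos 41 'b': at 8  → match P1@[36:41]
pos 42 'a': at 2 (fail-walked)  → match P0@[41:42]
pos 43 'c': at 11 (fail-walked)  → match P5@[43:43]
pos 44 'c': at 12  → match P3@[43:44],P5@[44:44]
pos 45 'a': at 3 (fail-walked)
pos 46 'a': at 9
pos 47 'c': at 13  → match P5@[47:47]
pos 48 'a': at 14

Result: [[0,5],[3,2],[4,0],[7,2],[8,0],[10,5],[11,3],[11,5],[13,0],[15,0],[18,1],[20,0],[23,5],[25,5],[26,3],[26,4],[26,5],[29,5],[30,3],[30,5],[33,5],[36,0],[38,0],[41,1],[42,0],[43,5],[44,3],[44,5],[47,5]]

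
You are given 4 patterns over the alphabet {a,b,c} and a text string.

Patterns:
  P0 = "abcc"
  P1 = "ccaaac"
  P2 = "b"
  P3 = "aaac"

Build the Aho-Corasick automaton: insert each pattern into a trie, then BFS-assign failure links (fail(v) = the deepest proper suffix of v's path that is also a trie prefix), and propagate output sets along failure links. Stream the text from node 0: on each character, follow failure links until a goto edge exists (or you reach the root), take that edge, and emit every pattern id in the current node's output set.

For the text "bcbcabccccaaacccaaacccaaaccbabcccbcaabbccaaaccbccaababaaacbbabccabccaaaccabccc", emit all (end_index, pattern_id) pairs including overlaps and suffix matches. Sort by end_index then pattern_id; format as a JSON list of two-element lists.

Build automaton:
Trie (insert patterns):
  n0 'ε': a→1 b→11 c→5
  n1 'a': a→12 b→2
  n2 'ab': c→3
  n3 'abc': c→4
  n4 'abcc': ·  ←P0
  n5 'c': c→6
  n6 'cc': a→7
  n7 'cca': a→8
  n8 'ccaa': a→9
  n9 'ccaaa': c→10
  n10 'ccaaac': ·  ←P1
  n11 'b': ·  ←P2
  n12 'aa': a→13
  n13 'aaa': c→14
  n14 'aaac': ·  ←P3

BFS fail/out derivation:
  fail(1) 'a': from fail(0)=0 chase 'a': 0 ⇒ 0;  out=∅∪out(0)=∅
  fail(5) 'c': from fail(0)=0 chase 'c': 0 ⇒ 0;  out=∅∪out(0)=∅
  fail(11) 'b': from fail(0)=0 chase 'b': 0 ⇒ 0;  out={2}∪out(0)={2}
  fail(2) 'ab': from fail(1)=0 chase 'b': 0 ⇒ 11;  out=∅∪out(11)={2}
  fail(6) 'cc': from fail(5)=0 chase 'c': 0 ⇒ 5;  out=∅∪out(5)=∅
  fail(12) 'aa': from fail(1)=0 chase 'a': 0 ⇒ 1;  out=∅∪out(1)=∅
  fail(3) 'abc': from fail(2)=11 chase 'c': 11→0 ⇒ 5;  out=∅∪out(5)=∅
  fail(7) 'cca': from fail(6)=5 chase 'a': 5→0 ⇒ 1;  out=∅∪out(1)=∅
  fail(13) 'aaa': from fail(12)=1 chase 'a': 1 ⇒ 12;  out=∅∪out(12)=∅
  fail(4) 'abcc': from fail(3)=5 chase 'c': 5 ⇒ 6;  out={0}∪out(6)={0}
  fail(8) 'ccaa': from fail(7)=1 chase 'a': 1 ⇒ 12;  out=∅∪out(12)=∅
  fail(14) 'aaac': from fail(13)=12 chase 'c': 12→1→0 ⇒ 5;  out={3}∪out(5)={3}
  fail(9) 'ccaaa': from fail(8)=12 chase 'a': 12 ⇒ 13;  out=∅∪out(13)=∅
  fail(10) 'ccaaac': from fail(9)=13 chase 'c': 13 ⇒ 14;  out={1}∪out(14)={1,3}

Text stream:
pos 0 'b': at 11  ** P2@[0:0]
pos 1 'c': at 5 ·f
pos 2 'b': at 11 ·f  ** P2@[2:2]
pos 3 'c': at 5 ·f
pos 4 'a': at 1 ·f
pos 5 'b': at 2  ** P2@[5:5]
pos 6 'c': at 3
pos 7 'c': at 4  ** P0@[4:7]
pos 8 'c': at 6 ·f
pos 9 'c': at 6 ·f
pos 10 'a': at 7
pos 11 'a': at 8
pos 12 'a': at 9
pos 13 'c': at 10  ** P1@[8:13],P3@[10:13]
pos 14 'c': at 6 ·f
pos 15 'c': at 6 ·f
pos 16 'a': at 7
pos 17 'a': at 8
pos 18 'a': at 9
pos 19 'c': at 10  ** P1@[14:19],P3@[16:19]
pos 20 'c': at 6 ·f
pos 21 'c': at 6 ·f
pos 22 'a': at 7
pos 23 'a': at 8
pos 24 'a': at 9
pos 25 'c': at 10  ** P1@[20:25],P3@[22:25]
pos 26 'c': at 6 ·f
pos 27 'b': at 11 ·f  ** P2@[27:27]
pos 28 'a': at 1 ·f
pos 29 'b': at 2  ** P2@[29:29]
pos 30 'c': at 3
pos 31 'c': at 4  ** P0@[28:31]
pos 32 'c': at 6 ·f
pos 33 'b': at 11 ·f  ** P2@[33:33]
pos 34 'c': at 5 ·f
pos 35 'a': at 1 ·f
pos 36 'a': at 12
pos 37 'b': at 2 ·f  ** P2@[37:37]
pos 38 'b': at 11 ·f  ** P2@[38:38]
pos 39 'c': at 5 ·f
pos 40 'c': at 6
pos 41 'a': at 7
pos 42 'a': at 8
pos 43 'a': at 9
pos 44 'c': at 10  ** P1@[39:44],P3@[41:44]
pos 45 'c': at 6 ·f
pos 46 'b': at 11 ·f  ** P2@[46:46]
pos 47 'c': at 5 ·f
pos 48 'c': at 6
pos 49 'a': at 7
pos 50 'a': at 8
pos 51 'b': at 2 ·f  ** P2@[51:51]
pos 52 'a': at 1 ·f
pos 53 'b': at 2  ** P2@[53:53]
pos 54 'a': at 1 ·f
pos 55 'a': at 12
pos 56 'a': at 13
pos 57 'c': at 14  ** P3@[54:57]
pos 58 'b': at 11 ·f  ** P2@[58:58]
pos 59 'b': at 11 ·f  ** P2@[59:59]
pos 60 'a': at 1 ·f
pos 61 'b': at 2  ** P2@[61:61]
pos 62 'c': at 3
pos 63 'c': at 4  ** P0@[60:63]
pos 64 'a': at 7 ·f
pos 65 'b': at 2 ·f  ** P2@[65:65]
pos 66 'c': at 3
pos 67 'c': at 4  ** P0@[64:67]
pos 68 'a': at 7 ·f
pos 69 'a': at 8
pos 70 'a': at 9
pos 71 'c': at 10  ** P1@[66:71],P3@[68:71]
pos 72 'c': at 6 ·f
pos 73 'a': at 7
pos 74 'b': at 2 ·f  ** P2@[74:74]
pos 75 'c': at 3
pos 76 'c': at 4  ** P0@[73:76]
pos 77 'c': at 6 ·f

All matches (sorted): [[0,2],[2,2],[5,2],[7,0],[13,1],[13,3],[19,1],[19,3],[25,1],[25,3],[27,2],[29,2],[31,0],[33,2],[37,2],[38,2],[44,1],[44,3],[46,2],[51,2],[53,2],[57,3],[58,2],[59,2],[61,2],[63,0],[65,2],[67,0],[71,1],[71,3],[74,2],[76,0]]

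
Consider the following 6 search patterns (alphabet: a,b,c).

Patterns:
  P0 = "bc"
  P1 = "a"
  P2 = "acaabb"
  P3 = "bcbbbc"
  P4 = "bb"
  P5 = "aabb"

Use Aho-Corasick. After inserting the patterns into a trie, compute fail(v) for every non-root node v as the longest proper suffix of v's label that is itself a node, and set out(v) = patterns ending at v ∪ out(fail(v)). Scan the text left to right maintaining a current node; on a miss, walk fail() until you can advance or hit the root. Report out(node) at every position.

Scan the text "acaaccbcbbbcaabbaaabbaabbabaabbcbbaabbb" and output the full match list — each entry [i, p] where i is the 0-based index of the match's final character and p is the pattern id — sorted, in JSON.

Build automaton:
Trie (insert patterns):
  n0 'ε': a→3 b→1
  n1 'b': b→13 c→2
  n2 'bc': b→9  [P0 ends]
  n3 'a': a→14 c→4  [P1 ends]
  n4 'ac': a→5
  n5 'aca': a→6
  n6 'acaa': b→7
  n7 'acaab': b→8
  n8 'acaabb': ·  [P2 ends]
  n9 'bcb': b→10
  n10 'bcbb': b→11
  n11 'bcbbb': c→12
  n12 'bcbbbc': ·  [P3 ends]
  n13 'bb': ·  [P4 ends]
  n14 'aa': b→15
  n15 'aab': b→16
  n16 'aabb': ·  [P5 ends]

BFS fail/out derivation:
  fail(1) 'b': from fail(0)=0 chase 'b': 0 ⇒ 0;  out=∅∪out(0)=∅
  fail(3) 'a': from fail(0)=0 chase 'a': 0 ⇒ 0;  out={1}∪out(0)={1}
  fail(2) 'bc': from fail(1)=0 chase 'c': 0 ⇒ 0;  out={0}∪out(0)={0}
  fail(4) 'ac': from fail(3)=0 chase 'c': 0 ⇒ 0;  out=∅∪out(0)=∅
  fail(13) 'bb': from fail(1)=0 chase 'b': 0 ⇒ 1;  out={4}∪out(1)={4}
  fail(14) 'aa': from fail(3)=0 chase 'a': 0 ⇒ 3;  out=∅∪out(3)={1}
  fail(5) 'aca': from fail(4)=0 chase 'a': 0 ⇒ 3;  out=∅∪out(3)={1}
  fail(9) 'bcb': from fail(2)=0 chase 'b': 0 ⇒ 1;  out=∅∪out(1)=∅
  fail(15) 'aab': from fail(14)=3 chase 'b': 3→0 ⇒ 1;  out=∅∪out(1)=∅
  fail(6) 'acaa': from fail(5)=3 chase 'a': 3 ⇒ 14;  out=∅∪out(14)={1}
  fail(10) 'bcbb': from fail(9)=1 chase 'b': 1 ⇒ 13;  out=∅∪out(13)={4}
  fail(16) 'aabb': from fail(15)=1 chase 'b': 1 ⇒ 13;  out={5}∪out(13)={4,5}
  fail(7) 'acaab': from fail(6)=14 chase 'b': 14 ⇒ 15;  out=∅∪out(15)=∅
  fail(11) 'bcbbb': from fail(10)=13 chase 'b': 13→1 ⇒ 13;  out=∅∪out(13)={4}
  fail(8) 'acaabb': from fail(7)=15 chase 'b': 15 ⇒ 16;  out={2}∪out(16)={2,4,5}
  fail(12) 'bcbbbc': from fail(11)=13 chase 'c': 13→1 ⇒ 2;  out={3}∪out(2)={0,3}

Run:
pos 0 'a': at 3  ** P1@[0:0]
pos 1 'c': at 4
pos 2 'a': at 5  ** P1@[2:2]
pos 3 'a': at 6  ** P1@[3:3]
pos 4 'c': at 4 ·f
pos 5 'c': at 0 ·f
pos 6 'b': at 1
pos 7 'c': at 2  ** P0@[6:7]
pos 8 'b': at 9
pos 9 'b': at 10  ** P4@[8:9]
pos 10 'b': at 11  ** P4@[9:10]
pos 11 'c': at 12  ** P0@[10:11],P3@[6:11]
pos 12 'a': at 3 ·f  ** P1@[12:12]
pos 13 'a': at 14  ** P1@[13:13]
pos 14 'b': at 15
pos 15 'b': at 16  ** P4@[14:15],P5@[12:15]
pos 16 'a': at 3 ·f  ** P1@[16:16]
pos 17 'a': at 14  ** P1@[17:17]
pos 18 'a': at 14 ·f  ** P1@[18:18]
pos 19 'b': at 15
pos 20 'b': at 16  ** P4@[19:20],P5@[17:20]
pos 21 'a': at 3 ·f  ** P1@[21:21]
pos 22 'a': at 14  ** P1@[22:22]
pos 23 'b': at 15
pos 24 'b': at 16  ** P4@[23:24],P5@[21:24]
pos 25 'a': at 3 ·f  ** P1@[25:25]
pos 26 'b': at 1 ·f
pos 27 'a': at 3 ·f  ** P1@[27:27]
pos 28 'a': at 14  ** P1@[28:28]
pos 29 'b': at 15
pos 30 'b': at 16  ** P4@[29:30],P5@[27:30]
pos 31 'c': at 2 ·f  ** P0@[30:31]
pos 32 'b': at 9
pos 33 'b': at 10  ** P4@[32:33]
pos 34 'a': at 3 ·f  ** P1@[34:34]
pos 35 'a': at 14  ** P1@[35:35]
pos 36 'b': at 15
pos 37 'b': at 16  ** P4@[36:37],P5@[34:37]
pos 38 'b': at 13 ·f  ** P4@[37:38]

All matches (sorted): [[0,1],[2,1],[3,1],[7,0],[9,4],[10,4],[11,0],[11,3],[12,1],[13,1],[15,4],[15,5],[16,1],[17,1],[18,1],[20,4],[20,5],[21,1],[22,1],[24,4],[24,5],[25,1],[27,1],[28,1],[30,4],[30,5],[31,0],[33,4],[34,1],[35,1],[37,4],[37,5],[38,4]]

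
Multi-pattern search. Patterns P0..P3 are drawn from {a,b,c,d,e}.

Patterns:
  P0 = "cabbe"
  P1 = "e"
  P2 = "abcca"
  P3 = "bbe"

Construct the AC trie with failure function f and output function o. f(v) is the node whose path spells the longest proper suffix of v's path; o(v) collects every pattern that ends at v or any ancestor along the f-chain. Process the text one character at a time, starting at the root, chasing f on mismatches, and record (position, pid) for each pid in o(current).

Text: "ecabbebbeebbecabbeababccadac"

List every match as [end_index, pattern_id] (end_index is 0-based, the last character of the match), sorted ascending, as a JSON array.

Build:
Trie nodes:
  n0 'ε': a→7 b→12 c→1 e→6
  n1 'c': a→2
  n2 'ca': b→3
  n3 'cab': b→4
  n4 'cabb': e→5
  n5 'cabbe': ·  ←P0
  n6 'e': ·  ←P1
  n7 'a': b→8
  n8 'ab': c→9
  n9 'abc': c→10
  n10 'abcc': a→11
  n11 'abcca': ·  ←P2
  n12 'b': b→13
  n13 'bb': e→14
  n14 'bbe': ·  ←P3

Failure links (BFS by depth):
  fail(1) 'c': from fail(0)=0 chase 'c': 0 ⇒ 0;  out=∅∪out(0)=∅
  fail(6) 'e': from fail(0)=0 chase 'e': 0 ⇒ 0;  out={1}∪out(0)={1}
  fail(7) 'a': from fail(0)=0 chase 'a': 0 ⇒ 0;  out=∅∪out(0)=∅
  fail(12) 'b': from fail(0)=0 chase 'b': 0 ⇒ 0;  out=∅∪out(0)=∅
  fail(2) 'ca': from fail(1)=0 chase 'a': 0 ⇒ 7;  out=∅∪out(7)=∅
  fail(8) 'ab': from fail(7)=0 chase 'b': 0 ⇒ 12;  out=∅∪out(12)=∅
  fail(13) 'bb': from fail(12)=0 chase 'b': 0 ⇒ 12;  out=∅∪out(12)=∅
  fail(3) 'cab': from fail(2)=7 chase 'b': 7 ⇒ 8;  out=∅∪out(8)=∅
  fail(9) 'abc': from fail(8)=12 chase 'c': 12→0 ⇒ 1;  out=∅∪out(1)=∅
  fail(14) 'bbe': from fail(13)=12 chase 'e': 12→0 ⇒ 6;  out={3}∪out(6)={1,3}
  fail(4) 'cabb': from fail(3)=8 chase 'b': 8→12 ⇒ 13;  out=∅∪out(13)=∅
  fail(10) 'abcc': from fail(9)=1 chase 'c': 1→0 ⇒ 1;  out=∅∪out(1)=∅
  fail(5) 'cabbe': from fail(4)=13 chase 'e': 13 ⇒ 14;  out={0}∪out(14)={0,1,3}
  fail(11) 'abcca': from fail(10)=1 chase 'a': 1 ⇒ 2;  out={2}∪out(2)={2}

Run:
pos 0 'e': at 6  emit P1@[0:0]
pos 1 'c': at 1 ·f
pos 2 'a': at 2
pos 3 'b': at 3
pos 4 'b': at 4
pos 5 'e': at 5  emit P0@[1:5],P1@[5:5],P3@[3:5]
pos 6 'b': at 12 ·f
pos 7 'b': at 13
pos 8 'e': at 14  emit P1@[8:8],P3@[6:8]
pos 9 'e': at 6 ·f  emit P1@[9:9]
pos 10 'b': at 12 ·f
pos 11 'b': at 13
pos 12 'e': at 14  emit P1@[12:12],P3@[10:12]
pos 13 'c': at 1 ·f
pos 14 'a': at 2
pos 15 'b': at 3
pos 16 'b': at 4
pos 17 'e': at 5  emit P0@[13:17],P1@[17:17],P3@[15:17]
pos 18 'a': at 7 ·f
pos 19 'b': at 8
pos 20 'a': at 7 ·f
pos 21 'b': at 8
pos 22 'c': at 9
pos 23 'c': at 10
pos 24 'a': at 11  emit P2@[20:24]
pos 25 'd': at 0 ·f
pos 26 'a': at 7
pos 27 'c': at 1 ·f

Result: [[0,1],[5,0],[5,1],[5,3],[8,1],[8,3],[9,1],[12,1],[12,3],[17,0],[17,1],[17,3],[24,2]]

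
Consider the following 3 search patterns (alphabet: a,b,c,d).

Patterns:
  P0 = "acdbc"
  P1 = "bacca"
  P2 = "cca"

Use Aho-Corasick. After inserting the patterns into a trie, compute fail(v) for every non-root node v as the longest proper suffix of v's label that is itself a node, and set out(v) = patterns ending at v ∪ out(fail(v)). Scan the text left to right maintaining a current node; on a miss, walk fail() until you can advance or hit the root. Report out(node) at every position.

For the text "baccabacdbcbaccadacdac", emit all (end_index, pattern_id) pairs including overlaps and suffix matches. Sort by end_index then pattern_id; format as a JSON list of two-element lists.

Build automaton:
Trie nodes:
  n0 'ε': a→1 b→6 c→11
  n1 'a': c→2
  n2 'ac': d→3
  n3 'acd': b→4
  n4 'acdb': c→5
  n5 'acdbc': ·  ←P0
  n6 'b': a→7
  n7 'ba': c→8
  n8 'bac': c→9
  n9 'bacc': a→10
  n10 'bacca': ·  ←P1
  n11 'c': c→12
  n12 'cc': a→13
  n13 'cca': ·  ←P2

BFS fail/out derivation:
  n1('a'): parent n0 fail=0; on 'a' 0 → fail=0;  out ∅∪∅=∅
  n6('b'): parent n0 fail=0; on 'b' 0 → fail=0;  out ∅∪∅=∅
  n11('c'): parent n0 fail=0; on 'c' 0 → fail=0;  out ∅∪∅=∅
  n2('ac'): parent n1 fail=0; on 'c' 0 → fail=11;  out ∅∪∅=∅
  n7('ba'): parent n6 fail=0; on 'a' 0 → fail=1;  out ∅∪∅=∅
  n12('cc'): parent n11 fail=0; on 'c' 0 → fail=11;  out ∅∪∅=∅
  n3('acd'): parent n2 fail=11; on 'd' 11→0 → fail=0;  out ∅∪∅=∅
  n8('bac'): parent n7 fail=1; on 'c' 1 → fail=2;  out ∅∪∅=∅
  n13('cca'): parent n12 fail=11; on 'a' 11→0 → fail=1;  out {2}∪∅={2}
  n4('acdb'): parent n3 fail=0; on 'b' 0 → fail=6;  out ∅∪∅=∅
  n9('bacc'): parent n8 fail=2; on 'c' 2→11 → fail=12;  out ∅∪∅=∅
  n5('acdbc'): parent n4 fail=6; on 'c' 6→0 → fail=11;  out {0}∪∅={0}
  n10('bacca'): parent n9 fail=12; on 'a' 12 → fail=13;  out {1}∪{2}={1,2}

Scan:
i=0 'b': node 0→6
i=1 'a': node 6→7
i=2 'c': node 7→8
i=3 'c': node 8→9
i=4 'a': node 9→10  → match P1@[0:4],P2@[2:4]
i=5 'b': node 10→6 (via fail)
i=6 'a': node 6→7
i=7 'c': node 7→8
i=8 'd': node 8→3 (via fail)
i=9 'b': node 3→4
i=10 'c': node 4→5  → match P0@[6:10]
i=11 'b': node 5→6 (via fail)
i=12 'a': node 6→7
i=13 'c': node 7→8
i=14 'c': node 8→9
i=15 'a': node 9→10  → match P1@[11:15],P2@[13:15]
i=16 'd': node 10→0 (via fail)
i=17 'a': node 0→1
i=18 'c': node 1→2
i=19 'd': node 2→3
i=20 'a': node 3→1 (via fail)
i=21 'c': node 1→2

Result: [[4,1],[4,2],[10,0],[15,1],[15,2]]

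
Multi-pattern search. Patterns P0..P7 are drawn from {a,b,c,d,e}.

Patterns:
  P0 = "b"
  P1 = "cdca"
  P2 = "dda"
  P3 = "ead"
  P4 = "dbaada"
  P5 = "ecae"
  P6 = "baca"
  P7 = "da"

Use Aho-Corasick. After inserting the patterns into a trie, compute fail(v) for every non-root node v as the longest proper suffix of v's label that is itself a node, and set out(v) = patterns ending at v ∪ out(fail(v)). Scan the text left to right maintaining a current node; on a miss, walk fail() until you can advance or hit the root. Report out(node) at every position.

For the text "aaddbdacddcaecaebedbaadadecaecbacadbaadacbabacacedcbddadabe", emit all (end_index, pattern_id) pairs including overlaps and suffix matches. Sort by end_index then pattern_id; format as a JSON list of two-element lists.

Construct AC machine:
Trie nodes:
  0='ε' goto b→1 c→2 d→6 e→9
  1='b' goto a→20  ←P0
  2='c' goto d→3
  3='cd' goto c→4
  4='cdc' goto a→5
  5='cdca' goto ·  ←P1
  6='d' goto a→23 b→12 d→7
  7='dd' goto a→8
  8='dda' goto ·  ←P2
  9='e' goto a→10 c→17
  10='ea' goto d→11
  11='ead' goto ·  ←P3
  12='db' goto a→13
  13='dba' goto a→14
  14='dbaa' goto d→15
  15='dbaad' goto a→16
  16='dbaada' goto ·  ←P4
  17='ec' goto a→18
  18='eca' goto e→19
  19='ecae' goto ·  ←P5
  20='ba' goto c→21
  21='bac' goto a→22
  22='baca' goto ·  ←P6
  23='da' goto ·  ←P7

BFS fail/out derivation:
  n1('b'): parent n0 fail=0; on 'b' 0 → fail=0;  out {0}∪∅={0}
  n2('c'): parent n0 fail=0; on 'c' 0 → fail=0;  out ∅∪∅=∅
  n6('d'): parent n0 fail=0; on 'd' 0 → fail=0;  out ∅∪∅=∅
  n9('e'): parent n0 fail=0; on 'e' 0 → fail=0;  out ∅∪∅=∅
  n3('cd'): parent n2 fail=0; on 'd' 0 → fail=6;  out ∅∪∅=∅
  n7('dd'): parent n6 fail=0; on 'd' 0 → fail=6;  out ∅∪∅=∅
  n10('ea'): parent n9 fail=0; on 'a' 0 → fail=0;  out ∅∪∅=∅
  n12('db'): parent n6 fail=0; on 'b' 0 → fail=1;  out ∅∪{0}={0}
  n17('ec'): parent n9 fail=0; on 'c' 0 → fail=2;  out ∅∪∅=∅
  n20('ba'): parent n1 fail=0; on 'a' 0 → fail=0;  out ∅∪∅=∅
  n23('da'): parent n6 fail=0; on 'a' 0 → fail=0;  out {7}∪∅={7}
  n4('cdc'): parent n3 fail=6; on 'c' 6→0 → fail=2;  out ∅∪∅=∅
  n8('dda'): parent n7 fail=6; on 'a' 6 → fail=23;  out {2}∪{7}={2,7}
  n11('ead'): parent n10 fail=0; on 'd' 0 → fail=6;  out {3}∪∅={3}
  n13('dba'): parent n12 fail=1; on 'a' 1 → fail=20;  out ∅∪∅=∅
  n18('eca'): parent n17 fail=2; on 'a' 2→0 → fail=0;  out ∅∪∅=∅
  n21('bac'): parent n20 fail=0; on 'c' 0 → fail=2;  out ∅∪∅=∅
  n5('cdca'): parent n4 fail=2; on 'a' 2→0 → fail=0;  out {1}∪∅={1}
  n14('dbaa'): parent n13 fail=20; on 'a' 20→0 → fail=0;  out ∅∪∅=∅
  n19('ecae'): parent n18 fail=0; on 'e' 0 → fail=9;  out {5}∪∅={5}
  n22('baca'): parent n21 fail=2; on 'a' 2→0 → fail=0;  out {6}∪∅={6}
  n15('dbaad'): parent n14 fail=0; on 'd' 0 → fail=6;  out ∅∪∅=∅
  n16('dbaada'): parent n15 fail=6; on 'a' 6 → fail=23;  out {4}∪{7}={4,7}

Scan:
pos 0 'a': at 0
pos 1 'a': at 0
pos 2 'd': at 6
pos 3 'd': at 7
pos 4 'b': at 12 (fail-walked)  ** P0@[4:4]
pos 5 'd': at 6 (fail-walked)
pos 6 'a': at 23  ** P7@[5:6]
pos 7 'c': at 2 (fail-walked)
pos 8 'd': at 3
pos 9 'd': at 7 (fail-walked)
pos 10 'c': at 2 (fail-walked)
pos 11 'a': at 0 (fail-walked)
pos 12 'e': at 9
pos 13 'c': at 17
pos 14 'a': at 18
pos 15 'e': at 19  ** P5@[12:15]
pos 16 'b': at 1 (fail-walked)  ** P0@[16:16]
pos 17 'e': at 9 (fail-walked)
pos 18 'd': at 6 (fail-walked)
pos 19 'b': at 12  ** P0@[19:19]
pos 20 'a': at 13
pos 21 'a': at 14
pos 22 'd': at 15
pos 23 'a': at 16  ** P4@[18:23],P7@[22:23]
pos 24 'd': at 6 (fail-walked)
pos 25 'e': at 9 (fail-walked)
pos 26 'c': at 17
pos 27 'a': at 18
pos 28 'e': at 19  ** P5@[25:28]
pos 29 'c': at 17 (fail-walked)
pos 30 'b': at 1 (fail-walked)  ** P0@[30:30]
pos 31 'a': at 20
pos 32 'c': at 21
pos 33 'a': at 22  ** P6@[30:33]
pos 34 'd': at 6 (fail-walked)
pos 35 'b': at 12  ** P0@[35:35]
pos 36 'a': at 13
pos 37 'a': at 14
pos 38 'd': at 15
pos 39 'a': at 16  ** P4@[34:39],P7@[38:39]
pos 40 'c': at 2 (fail-walked)
pos 41 'b': at 1 (fail-walked)  ** P0@[41:41]
pos 42 'a': at 20
pos 43 'b': at 1 (fail-walked)  ** P0@[43:43]
pos 44 'a': at 20
pos 45 'c': at 21
pos 46 'a': at 22  ** P6@[43:46]
pos 47 'c': at 2 (fail-walked)
pos 48 'e': at 9 (fail-walked)
pos 49 'd': at 6 (fail-walked)
pos 50 'c': at 2 (fail-walked)
pos 51 'b': at 1 (fail-walked)  ** P0@[51:51]
pos 52 'd': at 6 (fail-walked)
pos 53 'd': at 7
pos 54 'a': at 8  ** P2@[52:54],P7@[53:54]
pos 55 'd': at 6 (fail-walked)
pos 56 'a': at 23  ** P7@[55:56]
pos 57 'b': at 1 (fail-walked)  ** P0@[57:57]
pos 58 'e': at 9 (fail-walked)

All matches (sorted): [[4,0],[6,7],[15,5],[16,0],[19,0],[23,4],[23,7],[28,5],[30,0],[33,6],[35,0],[39,4],[39,7],[41,0],[43,0],[46,6],[51,0],[54,2],[54,7],[56,7],[57,0]]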